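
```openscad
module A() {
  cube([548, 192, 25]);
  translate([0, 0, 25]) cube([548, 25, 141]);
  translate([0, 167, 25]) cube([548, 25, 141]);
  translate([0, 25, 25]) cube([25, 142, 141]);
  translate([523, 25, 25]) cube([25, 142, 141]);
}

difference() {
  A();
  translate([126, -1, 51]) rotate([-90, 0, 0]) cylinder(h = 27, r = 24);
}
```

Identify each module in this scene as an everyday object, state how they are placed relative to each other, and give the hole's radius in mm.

A is an open box. The open box has a circular hole through its front wall. The hole's radius is 24 mm.

The subtracted cylinder has r = 24 mm.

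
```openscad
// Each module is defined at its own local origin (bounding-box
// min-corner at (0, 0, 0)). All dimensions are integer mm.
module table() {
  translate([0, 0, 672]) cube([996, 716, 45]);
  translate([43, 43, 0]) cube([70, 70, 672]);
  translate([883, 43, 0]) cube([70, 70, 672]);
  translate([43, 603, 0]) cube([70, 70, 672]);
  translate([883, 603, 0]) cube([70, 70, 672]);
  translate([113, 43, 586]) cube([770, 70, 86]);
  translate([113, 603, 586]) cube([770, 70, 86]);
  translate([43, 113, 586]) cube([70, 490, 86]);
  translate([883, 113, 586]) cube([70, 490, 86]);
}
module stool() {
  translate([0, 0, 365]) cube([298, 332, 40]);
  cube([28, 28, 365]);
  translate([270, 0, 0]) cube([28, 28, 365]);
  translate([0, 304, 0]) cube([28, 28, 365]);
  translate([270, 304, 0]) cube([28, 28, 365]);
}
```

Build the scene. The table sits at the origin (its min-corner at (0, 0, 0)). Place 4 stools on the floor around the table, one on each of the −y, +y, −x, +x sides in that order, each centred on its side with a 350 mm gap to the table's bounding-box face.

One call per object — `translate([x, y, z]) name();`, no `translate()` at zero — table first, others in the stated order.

table();
translate([349, -682, 0]) stool();
translate([349, 1066, 0]) stool();
translate([-648, 192, 0]) stool();
translate([1346, 192, 0]) stool();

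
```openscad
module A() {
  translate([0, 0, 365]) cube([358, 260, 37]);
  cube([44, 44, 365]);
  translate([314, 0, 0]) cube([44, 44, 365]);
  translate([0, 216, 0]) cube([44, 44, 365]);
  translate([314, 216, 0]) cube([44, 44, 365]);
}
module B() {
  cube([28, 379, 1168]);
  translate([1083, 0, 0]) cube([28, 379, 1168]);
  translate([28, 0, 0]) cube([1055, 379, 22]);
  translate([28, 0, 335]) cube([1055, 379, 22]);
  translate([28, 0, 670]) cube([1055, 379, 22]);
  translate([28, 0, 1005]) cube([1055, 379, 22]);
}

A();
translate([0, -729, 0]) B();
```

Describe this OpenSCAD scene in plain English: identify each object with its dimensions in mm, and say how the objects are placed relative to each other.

A is a simple wooden stool: a rectangular seat 358 mm (x) by 260 mm (y), 37 mm thick, top face at z = 402 mm, on four square legs, each 44×44 mm in cross-section. The legs rest on z = 0, each flush with a corner of the seat.

B is a bookshelf 1111 mm wide overall, 379 mm deep and 1168 mm tall. The two sides are 28 mm thick vertical panels. 4 horizontal shelves of 22 mm thickness span between the inner faces of the sides; the lowest shelf sits on the floor and shelves are stacked with a clear vertical gap of 313 mm between each pair.

The bookshelf is on the floor beside the stool on its −y side.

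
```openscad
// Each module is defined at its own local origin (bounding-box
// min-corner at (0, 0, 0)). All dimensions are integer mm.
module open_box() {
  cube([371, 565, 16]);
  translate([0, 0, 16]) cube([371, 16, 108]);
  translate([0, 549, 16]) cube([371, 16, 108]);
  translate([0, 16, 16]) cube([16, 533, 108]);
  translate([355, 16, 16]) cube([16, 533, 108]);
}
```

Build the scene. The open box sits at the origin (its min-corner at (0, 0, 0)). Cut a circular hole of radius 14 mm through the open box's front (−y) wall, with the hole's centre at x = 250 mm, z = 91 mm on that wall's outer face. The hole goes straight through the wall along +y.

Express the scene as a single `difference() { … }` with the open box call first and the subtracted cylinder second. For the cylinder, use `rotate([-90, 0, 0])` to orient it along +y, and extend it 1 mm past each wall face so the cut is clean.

difference() {
  open_box();
  translate([250, -1, 91]) rotate([-90, 0, 0]) cylinder(h = 18, r = 14);
}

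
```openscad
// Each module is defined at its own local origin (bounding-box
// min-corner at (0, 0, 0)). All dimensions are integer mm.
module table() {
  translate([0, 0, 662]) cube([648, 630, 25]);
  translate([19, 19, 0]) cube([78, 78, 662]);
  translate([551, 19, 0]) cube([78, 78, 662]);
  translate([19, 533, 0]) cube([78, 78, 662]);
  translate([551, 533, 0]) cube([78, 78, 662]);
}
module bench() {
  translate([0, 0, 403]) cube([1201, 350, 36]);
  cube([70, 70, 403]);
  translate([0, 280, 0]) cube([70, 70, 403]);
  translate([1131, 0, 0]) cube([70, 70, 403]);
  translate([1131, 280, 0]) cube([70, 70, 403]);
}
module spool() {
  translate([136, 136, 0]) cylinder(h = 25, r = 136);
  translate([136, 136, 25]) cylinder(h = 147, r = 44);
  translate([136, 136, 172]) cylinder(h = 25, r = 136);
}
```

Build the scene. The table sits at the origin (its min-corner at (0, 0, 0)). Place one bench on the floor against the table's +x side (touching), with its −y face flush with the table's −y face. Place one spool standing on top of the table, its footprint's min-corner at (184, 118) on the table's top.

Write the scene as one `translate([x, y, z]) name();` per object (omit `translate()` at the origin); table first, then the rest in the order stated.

table();
translate([648, 0, 0]) bench();
translate([184, 118, 687]) spool();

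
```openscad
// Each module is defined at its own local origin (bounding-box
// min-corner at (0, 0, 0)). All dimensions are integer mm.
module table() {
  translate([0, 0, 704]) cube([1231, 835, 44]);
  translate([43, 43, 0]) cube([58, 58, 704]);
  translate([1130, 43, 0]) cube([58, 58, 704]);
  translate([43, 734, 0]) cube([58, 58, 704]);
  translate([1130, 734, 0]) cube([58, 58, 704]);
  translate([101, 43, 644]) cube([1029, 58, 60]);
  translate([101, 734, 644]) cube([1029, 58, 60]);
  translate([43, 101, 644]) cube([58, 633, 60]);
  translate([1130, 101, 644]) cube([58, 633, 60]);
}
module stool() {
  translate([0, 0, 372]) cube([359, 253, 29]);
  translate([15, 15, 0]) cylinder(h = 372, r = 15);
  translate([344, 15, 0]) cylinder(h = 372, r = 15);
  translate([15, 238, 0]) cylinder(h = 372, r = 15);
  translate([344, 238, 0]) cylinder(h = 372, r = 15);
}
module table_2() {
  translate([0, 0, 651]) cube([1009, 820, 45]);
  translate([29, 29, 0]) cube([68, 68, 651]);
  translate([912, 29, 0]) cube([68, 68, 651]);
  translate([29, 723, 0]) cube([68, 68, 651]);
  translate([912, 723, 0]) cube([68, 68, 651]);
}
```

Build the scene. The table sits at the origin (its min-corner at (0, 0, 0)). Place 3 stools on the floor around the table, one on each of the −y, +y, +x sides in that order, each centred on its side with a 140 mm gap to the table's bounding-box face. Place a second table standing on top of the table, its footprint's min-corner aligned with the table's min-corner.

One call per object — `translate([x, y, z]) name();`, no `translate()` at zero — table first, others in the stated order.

table();
translate([436, -393, 0]) stool();
translate([436, 975, 0]) stool();
translate([1371, 291, 0]) stool();
translate([0, 0, 748]) table_2();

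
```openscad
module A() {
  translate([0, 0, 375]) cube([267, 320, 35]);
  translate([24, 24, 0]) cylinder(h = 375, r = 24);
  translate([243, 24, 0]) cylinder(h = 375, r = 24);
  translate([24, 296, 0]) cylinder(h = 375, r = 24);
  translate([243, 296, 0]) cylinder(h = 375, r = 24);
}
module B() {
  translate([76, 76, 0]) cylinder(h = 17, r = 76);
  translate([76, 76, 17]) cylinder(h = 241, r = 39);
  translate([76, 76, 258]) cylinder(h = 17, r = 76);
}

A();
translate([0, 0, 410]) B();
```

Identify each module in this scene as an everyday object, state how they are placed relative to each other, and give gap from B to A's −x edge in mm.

The spool's min-x is at 0; the stool's min-x is 0; gap = 0 mm.

A is a stool. B is a spool. The spool is on top of the stool. The gap from the spool to the stool's −x edge is 0 mm.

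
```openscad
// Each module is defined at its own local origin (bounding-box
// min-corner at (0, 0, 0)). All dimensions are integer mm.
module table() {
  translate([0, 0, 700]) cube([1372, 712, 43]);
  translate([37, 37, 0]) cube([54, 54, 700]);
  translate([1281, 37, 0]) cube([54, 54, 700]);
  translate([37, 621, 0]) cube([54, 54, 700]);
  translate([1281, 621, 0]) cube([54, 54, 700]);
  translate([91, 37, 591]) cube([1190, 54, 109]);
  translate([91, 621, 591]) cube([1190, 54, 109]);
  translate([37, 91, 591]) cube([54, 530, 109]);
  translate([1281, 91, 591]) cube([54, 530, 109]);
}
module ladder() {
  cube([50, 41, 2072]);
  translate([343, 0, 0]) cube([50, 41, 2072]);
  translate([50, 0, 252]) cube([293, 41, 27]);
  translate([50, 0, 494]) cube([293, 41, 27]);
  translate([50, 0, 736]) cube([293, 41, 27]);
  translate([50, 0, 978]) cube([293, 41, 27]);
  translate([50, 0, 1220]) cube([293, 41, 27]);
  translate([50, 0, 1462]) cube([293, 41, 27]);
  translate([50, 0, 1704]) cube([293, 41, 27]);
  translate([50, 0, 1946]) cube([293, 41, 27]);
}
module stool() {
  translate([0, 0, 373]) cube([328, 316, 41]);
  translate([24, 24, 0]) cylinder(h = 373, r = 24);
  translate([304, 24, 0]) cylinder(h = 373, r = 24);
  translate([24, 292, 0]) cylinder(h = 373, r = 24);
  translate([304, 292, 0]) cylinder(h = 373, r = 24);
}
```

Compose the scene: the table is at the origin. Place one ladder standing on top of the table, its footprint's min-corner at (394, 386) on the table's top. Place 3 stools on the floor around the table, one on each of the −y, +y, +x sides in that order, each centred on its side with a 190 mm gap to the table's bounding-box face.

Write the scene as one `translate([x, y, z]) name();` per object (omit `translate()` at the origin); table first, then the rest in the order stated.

table();
translate([394, 386, 743]) ladder();
translate([522, -506, 0]) stool();
translate([522, 902, 0]) stool();
translate([1562, 198, 0]) stool();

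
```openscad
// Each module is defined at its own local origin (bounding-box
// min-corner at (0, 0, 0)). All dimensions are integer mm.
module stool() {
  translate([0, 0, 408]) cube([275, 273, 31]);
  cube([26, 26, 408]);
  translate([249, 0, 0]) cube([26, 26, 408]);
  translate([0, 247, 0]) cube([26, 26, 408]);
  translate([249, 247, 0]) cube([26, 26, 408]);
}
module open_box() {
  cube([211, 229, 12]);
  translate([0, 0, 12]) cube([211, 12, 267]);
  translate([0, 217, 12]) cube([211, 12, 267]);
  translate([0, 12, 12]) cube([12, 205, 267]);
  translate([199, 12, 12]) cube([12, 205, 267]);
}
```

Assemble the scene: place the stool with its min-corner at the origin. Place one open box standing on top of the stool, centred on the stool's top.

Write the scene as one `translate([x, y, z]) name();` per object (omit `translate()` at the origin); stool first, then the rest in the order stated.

stool();
translate([32, 22, 439]) open_box();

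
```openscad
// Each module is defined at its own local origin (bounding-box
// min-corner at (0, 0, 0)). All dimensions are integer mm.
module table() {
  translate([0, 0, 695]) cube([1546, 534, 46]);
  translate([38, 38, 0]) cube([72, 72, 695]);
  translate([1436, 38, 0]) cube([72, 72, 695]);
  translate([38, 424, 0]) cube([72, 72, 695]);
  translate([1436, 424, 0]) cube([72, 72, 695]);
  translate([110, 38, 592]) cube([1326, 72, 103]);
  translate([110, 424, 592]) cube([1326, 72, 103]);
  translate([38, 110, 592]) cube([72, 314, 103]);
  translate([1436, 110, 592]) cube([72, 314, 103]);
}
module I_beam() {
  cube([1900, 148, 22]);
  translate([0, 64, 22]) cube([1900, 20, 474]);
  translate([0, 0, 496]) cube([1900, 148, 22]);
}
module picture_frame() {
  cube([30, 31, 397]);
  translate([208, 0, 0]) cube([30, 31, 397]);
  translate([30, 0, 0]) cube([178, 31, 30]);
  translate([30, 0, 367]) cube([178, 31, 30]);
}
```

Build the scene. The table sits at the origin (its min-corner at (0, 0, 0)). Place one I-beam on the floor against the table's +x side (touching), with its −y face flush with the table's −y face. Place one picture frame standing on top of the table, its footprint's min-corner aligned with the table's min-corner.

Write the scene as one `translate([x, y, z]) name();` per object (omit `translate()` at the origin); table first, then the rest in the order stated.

table();
translate([1546, 0, 0]) I_beam();
translate([0, 0, 741]) picture_frame();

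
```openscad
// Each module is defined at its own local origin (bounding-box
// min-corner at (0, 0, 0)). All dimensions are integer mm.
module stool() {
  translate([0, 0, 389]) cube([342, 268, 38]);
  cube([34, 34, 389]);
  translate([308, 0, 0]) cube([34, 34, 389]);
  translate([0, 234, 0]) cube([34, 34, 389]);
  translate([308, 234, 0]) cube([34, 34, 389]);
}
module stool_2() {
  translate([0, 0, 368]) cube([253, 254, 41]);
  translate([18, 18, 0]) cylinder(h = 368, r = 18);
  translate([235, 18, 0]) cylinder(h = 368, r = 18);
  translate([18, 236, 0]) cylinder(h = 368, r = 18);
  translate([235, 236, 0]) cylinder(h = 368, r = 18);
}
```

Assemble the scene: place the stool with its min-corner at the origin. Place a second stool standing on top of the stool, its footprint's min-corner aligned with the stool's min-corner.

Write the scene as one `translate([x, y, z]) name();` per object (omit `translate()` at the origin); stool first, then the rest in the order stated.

stool();
translate([0, 0, 427]) stool_2();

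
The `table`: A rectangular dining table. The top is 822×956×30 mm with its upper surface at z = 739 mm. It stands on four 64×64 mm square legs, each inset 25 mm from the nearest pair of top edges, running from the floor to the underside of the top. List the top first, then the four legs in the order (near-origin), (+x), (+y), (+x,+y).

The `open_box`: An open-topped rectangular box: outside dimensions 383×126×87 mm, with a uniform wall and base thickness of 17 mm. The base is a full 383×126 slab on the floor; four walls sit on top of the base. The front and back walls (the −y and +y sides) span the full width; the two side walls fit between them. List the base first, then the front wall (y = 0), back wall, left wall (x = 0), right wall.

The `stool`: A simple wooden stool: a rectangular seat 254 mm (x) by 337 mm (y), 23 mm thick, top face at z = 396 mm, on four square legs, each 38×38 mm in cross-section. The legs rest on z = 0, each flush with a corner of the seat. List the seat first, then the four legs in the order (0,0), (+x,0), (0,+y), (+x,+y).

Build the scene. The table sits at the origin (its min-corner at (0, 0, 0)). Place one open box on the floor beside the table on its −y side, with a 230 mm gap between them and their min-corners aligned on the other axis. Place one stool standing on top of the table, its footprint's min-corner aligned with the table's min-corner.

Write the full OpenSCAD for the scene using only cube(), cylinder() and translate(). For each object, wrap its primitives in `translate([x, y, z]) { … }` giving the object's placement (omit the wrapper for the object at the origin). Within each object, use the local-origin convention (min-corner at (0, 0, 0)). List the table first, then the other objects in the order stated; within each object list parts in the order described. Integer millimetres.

translate([0, 0, 709]) cube([822, 956, 30]);
translate([25, 25, 0]) cube([64, 64, 709]);
translate([733, 25, 0]) cube([64, 64, 709]);
translate([25, 867, 0]) cube([64, 64, 709]);
translate([733, 867, 0]) cube([64, 64, 709]);
translate([0, -356, 0]) {
  cube([383, 126, 17]);
  translate([0, 0, 17]) cube([383, 17, 70]);
  translate([0, 109, 17]) cube([383, 17, 70]);
  translate([0, 17, 17]) cube([17, 92, 70]);
  translate([366, 17, 17]) cube([17, 92, 70]);
}
translate([0, 0, 739]) {
  translate([0, 0, 373]) cube([254, 337, 23]);
  cube([38, 38, 373]);
  translate([216, 0, 0]) cube([38, 38, 373]);
  translate([0, 299, 0]) cube([38, 38, 373]);
  translate([216, 299, 0]) cube([38, 38, 373]);
}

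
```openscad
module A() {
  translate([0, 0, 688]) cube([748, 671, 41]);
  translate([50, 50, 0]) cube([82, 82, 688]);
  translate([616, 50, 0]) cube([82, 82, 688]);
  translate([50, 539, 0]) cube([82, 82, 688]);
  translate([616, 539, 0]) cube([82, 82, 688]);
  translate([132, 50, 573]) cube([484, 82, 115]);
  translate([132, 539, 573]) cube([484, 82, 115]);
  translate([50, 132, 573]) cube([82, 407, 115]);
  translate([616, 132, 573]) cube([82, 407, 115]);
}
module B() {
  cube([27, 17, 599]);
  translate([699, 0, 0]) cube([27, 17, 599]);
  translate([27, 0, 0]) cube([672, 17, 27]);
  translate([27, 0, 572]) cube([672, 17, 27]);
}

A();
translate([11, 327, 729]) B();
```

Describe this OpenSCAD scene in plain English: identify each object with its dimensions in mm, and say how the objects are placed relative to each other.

A is a table: top 748 mm (x) × 671 mm (y), 41 mm thick, upper face at z = 729 mm, on four 82×82 mm square legs, each inset 50 mm from the nearest pair of top edges, running from z = 0 to the bottom of the top. Four apron rails, 82 mm thick and 115 mm tall, run between adjacent legs with their top edges flush with the underside of the top and their outer faces flush with the legs' outer faces.

B is a rectangular picture frame lying in the x–z plane (depth along y). The opening is 672 mm wide (x) by 545 mm tall (z), surrounded by a border 27 mm wide on all four sides. The frame is 17 mm deep and is made of two full-height vertical stiles with two horizontal rails fitted between them.

The picture frame is on top of the table, centred.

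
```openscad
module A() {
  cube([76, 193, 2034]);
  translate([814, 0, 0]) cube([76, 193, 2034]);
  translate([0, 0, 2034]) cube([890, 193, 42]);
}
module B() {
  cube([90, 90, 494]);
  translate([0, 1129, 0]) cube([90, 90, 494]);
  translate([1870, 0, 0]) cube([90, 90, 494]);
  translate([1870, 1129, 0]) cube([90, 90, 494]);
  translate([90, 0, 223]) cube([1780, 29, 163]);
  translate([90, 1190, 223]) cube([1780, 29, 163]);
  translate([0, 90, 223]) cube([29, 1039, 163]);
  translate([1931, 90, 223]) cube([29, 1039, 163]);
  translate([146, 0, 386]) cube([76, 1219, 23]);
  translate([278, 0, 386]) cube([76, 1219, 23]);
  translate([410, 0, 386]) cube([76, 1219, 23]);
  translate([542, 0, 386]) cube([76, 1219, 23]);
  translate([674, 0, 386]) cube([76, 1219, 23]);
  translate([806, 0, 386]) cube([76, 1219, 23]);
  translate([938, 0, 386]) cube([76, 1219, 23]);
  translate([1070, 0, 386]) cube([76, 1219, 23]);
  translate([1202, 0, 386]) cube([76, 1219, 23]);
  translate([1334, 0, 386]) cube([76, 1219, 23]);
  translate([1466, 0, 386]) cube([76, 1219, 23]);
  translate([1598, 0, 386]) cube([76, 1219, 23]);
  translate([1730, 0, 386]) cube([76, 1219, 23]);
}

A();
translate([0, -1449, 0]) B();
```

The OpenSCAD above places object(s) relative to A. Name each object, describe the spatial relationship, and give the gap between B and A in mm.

A is a door frame. B is a bed frame. The bed frame is on the floor beside the door frame on its −y side. The gap between the bed frame and the door frame is 230 mm.

The bed frame's nearest face is 230 mm from the door frame's −y face.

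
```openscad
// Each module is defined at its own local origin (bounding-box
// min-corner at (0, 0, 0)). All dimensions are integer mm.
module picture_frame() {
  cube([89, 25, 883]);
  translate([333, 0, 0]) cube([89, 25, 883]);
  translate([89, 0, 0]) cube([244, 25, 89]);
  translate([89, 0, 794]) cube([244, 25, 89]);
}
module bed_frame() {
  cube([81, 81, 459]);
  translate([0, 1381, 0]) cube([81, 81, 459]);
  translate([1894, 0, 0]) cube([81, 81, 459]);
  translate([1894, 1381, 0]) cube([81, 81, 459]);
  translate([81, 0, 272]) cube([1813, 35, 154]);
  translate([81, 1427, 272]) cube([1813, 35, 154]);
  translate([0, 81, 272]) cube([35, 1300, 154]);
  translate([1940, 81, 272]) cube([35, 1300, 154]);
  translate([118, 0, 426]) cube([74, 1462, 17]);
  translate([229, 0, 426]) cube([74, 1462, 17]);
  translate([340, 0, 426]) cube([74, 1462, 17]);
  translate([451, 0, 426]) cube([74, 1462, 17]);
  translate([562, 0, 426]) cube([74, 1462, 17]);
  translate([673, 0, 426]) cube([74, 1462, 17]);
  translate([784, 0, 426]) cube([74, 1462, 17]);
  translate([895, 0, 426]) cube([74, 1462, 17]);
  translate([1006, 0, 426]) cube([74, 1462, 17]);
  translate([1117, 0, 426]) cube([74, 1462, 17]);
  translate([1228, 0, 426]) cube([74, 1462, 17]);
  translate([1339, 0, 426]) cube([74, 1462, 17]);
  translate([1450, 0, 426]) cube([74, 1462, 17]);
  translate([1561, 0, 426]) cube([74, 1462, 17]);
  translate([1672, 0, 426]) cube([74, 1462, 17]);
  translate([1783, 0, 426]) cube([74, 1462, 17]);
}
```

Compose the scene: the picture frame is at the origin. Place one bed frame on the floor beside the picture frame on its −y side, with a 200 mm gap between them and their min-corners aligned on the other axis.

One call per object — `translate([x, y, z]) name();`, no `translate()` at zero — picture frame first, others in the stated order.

picture_frame();
translate([0, -1662, 0]) bed_frame();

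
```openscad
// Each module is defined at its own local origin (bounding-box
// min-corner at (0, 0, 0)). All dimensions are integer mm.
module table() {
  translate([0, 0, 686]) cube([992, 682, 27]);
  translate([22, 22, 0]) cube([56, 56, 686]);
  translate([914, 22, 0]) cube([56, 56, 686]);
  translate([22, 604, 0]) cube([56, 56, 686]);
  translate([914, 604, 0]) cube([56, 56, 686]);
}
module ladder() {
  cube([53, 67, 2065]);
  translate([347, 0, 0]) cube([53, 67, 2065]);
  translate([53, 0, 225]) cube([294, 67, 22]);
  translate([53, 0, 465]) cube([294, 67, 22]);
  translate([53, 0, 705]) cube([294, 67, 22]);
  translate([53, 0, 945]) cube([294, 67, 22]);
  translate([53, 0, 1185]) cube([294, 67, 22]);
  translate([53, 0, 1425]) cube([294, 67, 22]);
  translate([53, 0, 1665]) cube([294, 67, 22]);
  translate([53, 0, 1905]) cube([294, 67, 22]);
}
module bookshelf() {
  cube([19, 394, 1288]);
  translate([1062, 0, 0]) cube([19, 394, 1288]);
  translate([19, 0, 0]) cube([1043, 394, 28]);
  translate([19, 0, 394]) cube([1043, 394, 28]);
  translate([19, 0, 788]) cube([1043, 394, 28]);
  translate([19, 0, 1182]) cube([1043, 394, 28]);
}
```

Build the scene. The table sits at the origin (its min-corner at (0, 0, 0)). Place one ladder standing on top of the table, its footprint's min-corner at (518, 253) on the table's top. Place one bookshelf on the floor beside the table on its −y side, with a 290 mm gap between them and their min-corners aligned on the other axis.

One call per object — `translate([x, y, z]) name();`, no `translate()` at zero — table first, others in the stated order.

table();
translate([518, 253, 713]) ladder();
translate([0, -684, 0]) bookshelf();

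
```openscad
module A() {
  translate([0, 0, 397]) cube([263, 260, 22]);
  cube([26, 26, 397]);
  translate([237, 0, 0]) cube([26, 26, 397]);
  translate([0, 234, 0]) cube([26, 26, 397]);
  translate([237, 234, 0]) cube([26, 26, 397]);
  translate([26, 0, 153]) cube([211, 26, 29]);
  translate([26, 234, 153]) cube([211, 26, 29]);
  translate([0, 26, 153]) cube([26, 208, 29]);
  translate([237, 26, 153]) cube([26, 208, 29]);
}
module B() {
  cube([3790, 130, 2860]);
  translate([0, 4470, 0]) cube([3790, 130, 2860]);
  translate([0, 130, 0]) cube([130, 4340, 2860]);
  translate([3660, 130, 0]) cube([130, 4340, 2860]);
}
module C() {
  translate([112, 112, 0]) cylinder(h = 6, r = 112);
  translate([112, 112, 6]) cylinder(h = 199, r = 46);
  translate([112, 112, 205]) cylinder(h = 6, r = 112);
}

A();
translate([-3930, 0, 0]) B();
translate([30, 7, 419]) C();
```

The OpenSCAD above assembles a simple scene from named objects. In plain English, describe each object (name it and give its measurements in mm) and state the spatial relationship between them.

A is a four-legged stool. The seat is a 263×260×22 mm slab whose top surface is at z = 419 mm; four square legs, each 26×26 mm in cross-section, run from the floor (z = 0) to the underside of the seat, each flush with a corner of the seat. Four stretchers, 26 mm wide and 29 mm tall, connect adjacent legs with their undersides at z = 153 mm, each running between the inner faces of the legs it joins and aligned with the legs' outer faces on the other axis.

B is a box-shaped house frame (walls only): outside footprint 3790×4600 mm, wall height 2860 mm, wall thickness 130 mm. The two y-facing walls run the full x-width; the two x-facing walls fit between the inner faces of the y-facing walls.

C is a spool: two coaxial disc flanges of radius 112 mm and thickness 6 mm, joined by a core cylinder of radius 46 mm and height 199 mm. The lower flange rests on z = 0 and the three cylinders share a vertical axis.

The house frame is on the floor beside the stool on its −x side. The spool is on top of the stool.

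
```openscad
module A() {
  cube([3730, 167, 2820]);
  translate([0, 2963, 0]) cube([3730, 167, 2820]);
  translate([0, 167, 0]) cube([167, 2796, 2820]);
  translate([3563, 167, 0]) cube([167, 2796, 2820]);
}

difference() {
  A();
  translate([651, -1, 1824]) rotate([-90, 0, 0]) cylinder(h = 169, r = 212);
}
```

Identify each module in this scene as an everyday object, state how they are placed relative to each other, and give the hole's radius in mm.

The subtracted cylinder has r = 212 mm.

A is a house frame. The house frame has a circular hole through its front wall. The hole's radius is 212 mm.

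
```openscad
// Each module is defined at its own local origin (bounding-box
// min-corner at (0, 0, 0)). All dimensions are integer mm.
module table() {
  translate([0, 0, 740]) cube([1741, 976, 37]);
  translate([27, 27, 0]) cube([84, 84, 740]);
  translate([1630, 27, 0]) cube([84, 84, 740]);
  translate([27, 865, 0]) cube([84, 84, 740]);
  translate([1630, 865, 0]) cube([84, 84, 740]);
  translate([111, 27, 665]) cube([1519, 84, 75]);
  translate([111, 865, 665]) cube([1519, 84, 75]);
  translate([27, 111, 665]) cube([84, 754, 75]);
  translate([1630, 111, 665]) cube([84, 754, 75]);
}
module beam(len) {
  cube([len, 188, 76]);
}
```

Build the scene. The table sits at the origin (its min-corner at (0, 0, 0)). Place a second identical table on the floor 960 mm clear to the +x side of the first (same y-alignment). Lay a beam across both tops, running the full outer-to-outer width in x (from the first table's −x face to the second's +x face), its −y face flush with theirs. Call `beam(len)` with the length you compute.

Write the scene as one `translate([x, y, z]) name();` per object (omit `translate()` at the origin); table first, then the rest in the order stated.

table();
translate([2701, 0, 0]) table();
translate([0, 0, 777]) beam(4442);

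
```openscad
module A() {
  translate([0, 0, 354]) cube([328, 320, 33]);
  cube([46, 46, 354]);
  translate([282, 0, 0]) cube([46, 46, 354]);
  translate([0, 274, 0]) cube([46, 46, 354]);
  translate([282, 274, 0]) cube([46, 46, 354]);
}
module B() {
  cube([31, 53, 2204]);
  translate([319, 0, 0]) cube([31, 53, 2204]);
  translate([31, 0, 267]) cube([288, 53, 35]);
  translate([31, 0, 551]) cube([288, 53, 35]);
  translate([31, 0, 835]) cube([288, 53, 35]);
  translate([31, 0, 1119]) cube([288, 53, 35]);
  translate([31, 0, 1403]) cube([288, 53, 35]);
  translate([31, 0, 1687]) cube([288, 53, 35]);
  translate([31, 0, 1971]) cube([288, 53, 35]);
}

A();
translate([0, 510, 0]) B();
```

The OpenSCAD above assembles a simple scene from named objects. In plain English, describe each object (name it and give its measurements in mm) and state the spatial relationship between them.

A is a four-legged stool. The seat is a 328×320×33 mm slab whose top surface is at z = 387 mm; four square legs, each 46×46 mm in cross-section, run from the floor (z = 0) to the underside of the seat, each flush with a corner of the seat.

B is a straight ladder. Two 31×53 mm vertical rails, 2204 mm tall, stand 350 mm apart (outside-to-outside) with their front faces coplanar on the −y side. 7 rungs, each 53 mm deep and 35 mm tall, span between the inner faces of the rails, front faces flush with the rails. The lowest rung's underside is at z = 267 mm and rungs are spaced 284 mm apart (underside to underside).

The ladder is on the floor beside the stool on its +y side.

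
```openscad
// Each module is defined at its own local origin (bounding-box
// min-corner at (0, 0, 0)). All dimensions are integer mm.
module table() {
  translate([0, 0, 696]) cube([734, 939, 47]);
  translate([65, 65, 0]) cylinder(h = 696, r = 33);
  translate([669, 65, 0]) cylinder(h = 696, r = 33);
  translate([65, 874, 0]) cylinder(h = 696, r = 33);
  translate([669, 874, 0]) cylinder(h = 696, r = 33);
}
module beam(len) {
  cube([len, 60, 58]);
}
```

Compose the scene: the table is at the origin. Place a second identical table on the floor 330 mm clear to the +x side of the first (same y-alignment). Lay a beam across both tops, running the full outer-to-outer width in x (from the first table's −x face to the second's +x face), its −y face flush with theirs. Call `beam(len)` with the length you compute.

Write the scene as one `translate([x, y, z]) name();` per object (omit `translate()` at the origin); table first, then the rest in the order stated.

table();
translate([1064, 0, 0]) table();
translate([0, 0, 743]) beam(1798);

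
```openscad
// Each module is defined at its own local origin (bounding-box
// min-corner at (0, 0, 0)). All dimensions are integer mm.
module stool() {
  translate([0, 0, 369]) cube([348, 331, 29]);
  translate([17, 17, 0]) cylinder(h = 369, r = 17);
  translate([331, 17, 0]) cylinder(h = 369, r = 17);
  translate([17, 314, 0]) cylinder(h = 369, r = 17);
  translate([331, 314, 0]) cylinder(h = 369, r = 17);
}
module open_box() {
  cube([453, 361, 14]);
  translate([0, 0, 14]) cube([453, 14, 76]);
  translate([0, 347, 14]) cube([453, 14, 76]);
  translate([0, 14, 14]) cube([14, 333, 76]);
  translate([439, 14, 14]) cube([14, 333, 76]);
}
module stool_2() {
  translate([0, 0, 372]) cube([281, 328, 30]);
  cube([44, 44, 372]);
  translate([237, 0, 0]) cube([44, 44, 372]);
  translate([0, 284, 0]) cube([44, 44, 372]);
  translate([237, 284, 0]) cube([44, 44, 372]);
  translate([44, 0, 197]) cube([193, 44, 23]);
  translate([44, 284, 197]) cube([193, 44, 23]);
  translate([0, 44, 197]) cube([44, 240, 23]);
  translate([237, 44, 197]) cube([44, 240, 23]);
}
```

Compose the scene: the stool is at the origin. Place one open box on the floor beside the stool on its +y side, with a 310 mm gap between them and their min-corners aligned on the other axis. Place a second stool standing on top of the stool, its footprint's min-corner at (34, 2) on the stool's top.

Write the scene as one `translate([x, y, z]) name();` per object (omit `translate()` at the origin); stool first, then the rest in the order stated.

stool();
translate([0, 641, 0]) open_box();
translate([34, 2, 398]) stool_2();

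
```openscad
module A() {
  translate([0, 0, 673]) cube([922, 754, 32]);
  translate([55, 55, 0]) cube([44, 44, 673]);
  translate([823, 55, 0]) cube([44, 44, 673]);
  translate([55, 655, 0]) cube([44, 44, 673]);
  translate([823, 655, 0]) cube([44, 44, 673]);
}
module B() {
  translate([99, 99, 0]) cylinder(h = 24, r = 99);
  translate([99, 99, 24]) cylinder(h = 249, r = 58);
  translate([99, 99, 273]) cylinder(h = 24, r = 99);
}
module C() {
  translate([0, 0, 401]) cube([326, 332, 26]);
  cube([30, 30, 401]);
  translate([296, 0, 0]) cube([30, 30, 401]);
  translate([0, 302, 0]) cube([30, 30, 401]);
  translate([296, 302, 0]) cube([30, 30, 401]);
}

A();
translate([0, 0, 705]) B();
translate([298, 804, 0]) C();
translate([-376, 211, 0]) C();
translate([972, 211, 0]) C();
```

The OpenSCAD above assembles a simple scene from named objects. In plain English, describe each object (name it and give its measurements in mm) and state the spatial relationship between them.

A is a rectangular dining table. The top is 922×754×32 mm with its upper surface at z = 705 mm. It stands on four 44×44 mm square legs, each inset 55 mm from the nearest pair of top edges, running from the floor to the underside of the top.

B is a spool: two coaxial disc flanges of radius 99 mm and thickness 24 mm, joined by a core cylinder of radius 58 mm and height 249 mm. The lower flange rests on z = 0 and the three cylinders share a vertical axis.

C is a four-legged stool. The seat is a 326×332×26 mm slab whose top surface is at z = 427 mm; four square legs, each 30×30 mm in cross-section, run from the floor (z = 0) to the underside of the seat, each flush with a corner of the seat.

The spool is on top of the table. Three stools sit around the table at the +y, −x, +x sides.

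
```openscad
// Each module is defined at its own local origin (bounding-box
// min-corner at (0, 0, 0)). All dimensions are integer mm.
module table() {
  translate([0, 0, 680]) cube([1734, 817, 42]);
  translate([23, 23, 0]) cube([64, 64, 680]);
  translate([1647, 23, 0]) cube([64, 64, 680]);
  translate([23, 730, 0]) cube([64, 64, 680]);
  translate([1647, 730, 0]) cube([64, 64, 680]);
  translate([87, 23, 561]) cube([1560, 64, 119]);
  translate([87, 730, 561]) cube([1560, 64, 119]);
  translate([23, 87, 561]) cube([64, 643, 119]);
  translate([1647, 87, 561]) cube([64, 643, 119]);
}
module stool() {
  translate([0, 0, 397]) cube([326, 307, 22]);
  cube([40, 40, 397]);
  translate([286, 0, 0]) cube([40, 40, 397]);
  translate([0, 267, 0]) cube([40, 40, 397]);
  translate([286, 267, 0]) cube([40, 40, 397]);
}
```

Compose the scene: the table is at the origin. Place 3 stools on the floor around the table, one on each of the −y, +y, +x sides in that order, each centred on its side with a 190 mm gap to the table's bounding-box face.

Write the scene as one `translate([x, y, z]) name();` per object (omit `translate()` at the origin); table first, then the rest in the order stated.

table();
translate([704, -497, 0]) stool();
translate([704, 1007, 0]) stool();
translate([1924, 255, 0]) stool();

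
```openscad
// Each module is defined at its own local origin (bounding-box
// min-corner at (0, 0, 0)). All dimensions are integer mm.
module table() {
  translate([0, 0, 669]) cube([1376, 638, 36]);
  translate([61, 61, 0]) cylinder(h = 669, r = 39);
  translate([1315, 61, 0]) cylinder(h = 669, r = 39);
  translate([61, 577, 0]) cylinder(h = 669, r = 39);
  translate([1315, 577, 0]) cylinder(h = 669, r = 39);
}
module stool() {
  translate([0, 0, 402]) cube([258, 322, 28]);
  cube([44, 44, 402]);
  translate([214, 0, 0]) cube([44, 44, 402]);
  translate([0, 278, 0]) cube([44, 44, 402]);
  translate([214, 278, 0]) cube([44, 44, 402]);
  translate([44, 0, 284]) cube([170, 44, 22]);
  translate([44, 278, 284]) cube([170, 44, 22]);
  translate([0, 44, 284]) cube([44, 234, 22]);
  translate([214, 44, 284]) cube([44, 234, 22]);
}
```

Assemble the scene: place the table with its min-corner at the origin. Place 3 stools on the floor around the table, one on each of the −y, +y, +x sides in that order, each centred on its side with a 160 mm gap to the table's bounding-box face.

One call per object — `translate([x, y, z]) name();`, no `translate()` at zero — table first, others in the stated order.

table();
translate([559, -482, 0]) stool();
translate([559, 798, 0]) stool();
translate([1536, 158, 0]) stool();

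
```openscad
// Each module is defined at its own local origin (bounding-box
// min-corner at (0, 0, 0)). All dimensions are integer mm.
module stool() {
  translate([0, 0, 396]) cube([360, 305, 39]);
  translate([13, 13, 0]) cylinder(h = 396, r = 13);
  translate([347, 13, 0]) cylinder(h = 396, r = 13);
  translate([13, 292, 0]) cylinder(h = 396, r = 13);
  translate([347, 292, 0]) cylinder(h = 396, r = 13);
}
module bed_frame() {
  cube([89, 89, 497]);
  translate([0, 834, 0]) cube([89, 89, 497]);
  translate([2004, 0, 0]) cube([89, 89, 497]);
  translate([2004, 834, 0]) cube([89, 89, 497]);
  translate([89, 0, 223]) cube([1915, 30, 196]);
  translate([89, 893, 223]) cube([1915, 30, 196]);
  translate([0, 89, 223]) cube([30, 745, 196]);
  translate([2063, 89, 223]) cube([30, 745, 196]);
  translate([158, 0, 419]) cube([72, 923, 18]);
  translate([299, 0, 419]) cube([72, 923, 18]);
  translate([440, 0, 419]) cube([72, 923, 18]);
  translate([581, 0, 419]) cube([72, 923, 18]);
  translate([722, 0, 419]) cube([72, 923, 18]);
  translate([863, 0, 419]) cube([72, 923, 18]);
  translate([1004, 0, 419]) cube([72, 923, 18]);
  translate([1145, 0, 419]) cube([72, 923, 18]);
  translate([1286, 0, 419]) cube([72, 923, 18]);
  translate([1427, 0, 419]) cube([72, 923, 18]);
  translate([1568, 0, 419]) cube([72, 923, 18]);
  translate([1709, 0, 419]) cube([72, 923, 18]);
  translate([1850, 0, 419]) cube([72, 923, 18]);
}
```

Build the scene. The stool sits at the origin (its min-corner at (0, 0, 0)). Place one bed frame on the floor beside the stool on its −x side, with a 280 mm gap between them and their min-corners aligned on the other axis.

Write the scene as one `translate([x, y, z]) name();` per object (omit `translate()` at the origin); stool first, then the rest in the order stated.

stool();
translate([-2373, 0, 0]) bed_frame();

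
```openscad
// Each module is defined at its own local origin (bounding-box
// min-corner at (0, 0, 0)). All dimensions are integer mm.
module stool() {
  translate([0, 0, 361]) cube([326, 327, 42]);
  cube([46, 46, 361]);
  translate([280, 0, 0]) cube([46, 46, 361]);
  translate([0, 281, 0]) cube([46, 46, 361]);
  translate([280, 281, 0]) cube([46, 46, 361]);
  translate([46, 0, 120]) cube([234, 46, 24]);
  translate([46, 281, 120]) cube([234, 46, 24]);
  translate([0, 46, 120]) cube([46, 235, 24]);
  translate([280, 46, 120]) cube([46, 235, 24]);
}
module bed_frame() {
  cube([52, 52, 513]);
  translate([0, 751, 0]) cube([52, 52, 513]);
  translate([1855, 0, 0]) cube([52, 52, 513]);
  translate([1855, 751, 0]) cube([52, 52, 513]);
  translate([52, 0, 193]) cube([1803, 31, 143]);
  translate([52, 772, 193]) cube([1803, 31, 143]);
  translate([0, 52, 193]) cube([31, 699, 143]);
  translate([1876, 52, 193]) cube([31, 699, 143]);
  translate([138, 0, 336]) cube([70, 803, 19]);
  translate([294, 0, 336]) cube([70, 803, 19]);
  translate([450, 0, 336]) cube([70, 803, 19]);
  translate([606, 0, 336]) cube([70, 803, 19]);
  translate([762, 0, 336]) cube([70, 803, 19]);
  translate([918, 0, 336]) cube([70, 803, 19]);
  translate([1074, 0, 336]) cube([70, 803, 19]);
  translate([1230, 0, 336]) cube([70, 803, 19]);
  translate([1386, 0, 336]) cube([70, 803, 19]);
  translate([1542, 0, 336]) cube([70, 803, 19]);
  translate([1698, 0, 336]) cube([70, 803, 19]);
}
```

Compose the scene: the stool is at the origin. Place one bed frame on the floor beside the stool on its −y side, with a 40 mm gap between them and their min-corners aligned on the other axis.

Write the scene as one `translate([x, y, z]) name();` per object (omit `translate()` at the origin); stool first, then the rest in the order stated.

stool();
translate([0, -843, 0]) bed_frame();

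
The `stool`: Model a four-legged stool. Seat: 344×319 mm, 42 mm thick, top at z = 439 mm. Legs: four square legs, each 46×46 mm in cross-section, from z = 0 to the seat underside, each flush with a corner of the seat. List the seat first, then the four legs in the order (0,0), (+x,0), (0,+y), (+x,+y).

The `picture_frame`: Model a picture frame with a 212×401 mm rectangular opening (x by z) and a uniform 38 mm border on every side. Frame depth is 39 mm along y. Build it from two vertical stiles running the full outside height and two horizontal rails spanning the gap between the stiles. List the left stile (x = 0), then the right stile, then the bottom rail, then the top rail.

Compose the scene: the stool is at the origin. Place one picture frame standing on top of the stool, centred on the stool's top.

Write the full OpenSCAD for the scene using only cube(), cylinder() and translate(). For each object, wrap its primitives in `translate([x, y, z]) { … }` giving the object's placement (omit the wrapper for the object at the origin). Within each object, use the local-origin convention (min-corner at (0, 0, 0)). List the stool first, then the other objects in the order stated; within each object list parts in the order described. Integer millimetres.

translate([0, 0, 397]) cube([344, 319, 42]);
cube([46, 46, 397]);
translate([298, 0, 0]) cube([46, 46, 397]);
translate([0, 273, 0]) cube([46, 46, 397]);
translate([298, 273, 0]) cube([46, 46, 397]);
translate([28, 140, 439]) {
  cube([38, 39, 477]);
  translate([250, 0, 0]) cube([38, 39, 477]);
  translate([38, 0, 0]) cube([212, 39, 38]);
  translate([38, 0, 439]) cube([212, 39, 38]);
}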